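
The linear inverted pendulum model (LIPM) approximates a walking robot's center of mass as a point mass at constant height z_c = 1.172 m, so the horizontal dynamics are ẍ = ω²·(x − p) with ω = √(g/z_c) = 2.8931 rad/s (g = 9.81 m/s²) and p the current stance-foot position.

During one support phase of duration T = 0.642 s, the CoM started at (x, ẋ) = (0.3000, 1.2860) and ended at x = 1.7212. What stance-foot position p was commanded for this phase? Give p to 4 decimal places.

p = 0.2860

ωT = 2.8931·0.642 = 1.857370; cosh(ωT) = 3.281474, sinh(ωT) = 3.125392
x(T) = p + (x₀−p)·cosh(ωT) + (ẋ₀/ω)·sinh(ωT) ⇒ p·(1 − cosh) = x(T) − x₀·cosh − (ẋ₀/ω)·sinh
numerator   = 1.7212 − (0.3000)·3.281474 − (1.2860/2.8931)·3.125392 = -0.652497
denominator = 1 − 3.281474 = -2.281474
p = -0.652497 / -2.281474 = 0.2860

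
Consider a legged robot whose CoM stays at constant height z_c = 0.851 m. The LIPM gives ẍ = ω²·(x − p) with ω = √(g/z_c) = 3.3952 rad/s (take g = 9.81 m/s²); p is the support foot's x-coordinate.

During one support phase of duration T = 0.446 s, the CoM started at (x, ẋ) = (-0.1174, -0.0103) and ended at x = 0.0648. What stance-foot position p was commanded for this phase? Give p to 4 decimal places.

ωT = 3.3952·0.446 = 1.514259; cosh(ωT) = 2.383012, sinh(ωT) = 2.163041
x(T) = p + (x₀−p)·cosh(ωT) + (ẋ₀/ω)·sinh(ωT) ⇒ p·(1 − cosh) = x(T) − x₀·cosh − (ẋ₀/ω)·sinh
numerator   = 0.0648 − (-0.1174)·2.383012 − (-0.0103/3.3952)·2.163041 = 0.351128
denominator = 1 − 2.383012 = -1.383012
p = 0.351128 / -1.383012 = -0.2539

p = -0.2539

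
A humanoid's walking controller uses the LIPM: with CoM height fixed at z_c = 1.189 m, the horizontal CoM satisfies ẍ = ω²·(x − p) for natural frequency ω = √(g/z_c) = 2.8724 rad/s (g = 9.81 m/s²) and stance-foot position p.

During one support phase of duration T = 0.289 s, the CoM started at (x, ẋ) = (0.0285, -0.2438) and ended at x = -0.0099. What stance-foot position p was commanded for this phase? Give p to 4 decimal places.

ωT = 2.8724·0.289 = 0.830124; cosh(ωT) = 1.364799, sinh(ωT) = 0.928803
x(T) = p + (x₀−p)·cosh(ωT) + (ẋ₀/ω)·sinh(ωT) ⇒ p·(1 − cosh) = x(T) − x₀·cosh − (ẋ₀/ω)·sinh
numerator   = -0.0099 − (0.0285)·1.364799 − (-0.2438/2.8724)·0.928803 = 0.030037
denominator = 1 − 1.364799 = -0.364799
p = 0.030037 / -0.364799 = -0.0823

p = -0.0823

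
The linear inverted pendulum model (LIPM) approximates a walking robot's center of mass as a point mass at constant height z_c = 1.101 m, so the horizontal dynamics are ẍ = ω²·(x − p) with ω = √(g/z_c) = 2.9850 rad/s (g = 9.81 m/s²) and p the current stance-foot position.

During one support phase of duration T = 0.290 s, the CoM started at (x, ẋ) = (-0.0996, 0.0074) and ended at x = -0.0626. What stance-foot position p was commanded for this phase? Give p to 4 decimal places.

p = -0.1863

ωT = 2.9850·0.290 = 0.865650; cosh(ωT) = 1.398664, sinh(ωT) = 0.977886
x(T) = p + (x₀−p)·cosh(ωT) + (ẋ₀/ω)·sinh(ωT) ⇒ p·(1 − cosh) = x(T) − x₀·cosh − (ẋ₀/ω)·sinh
numerator   = -0.0626 − (-0.0996)·1.398664 − (0.0074/2.9850)·0.977886 = 0.074283
denominator = 1 − 1.398664 = -0.398664
p = 0.074283 / -0.398664 = -0.1863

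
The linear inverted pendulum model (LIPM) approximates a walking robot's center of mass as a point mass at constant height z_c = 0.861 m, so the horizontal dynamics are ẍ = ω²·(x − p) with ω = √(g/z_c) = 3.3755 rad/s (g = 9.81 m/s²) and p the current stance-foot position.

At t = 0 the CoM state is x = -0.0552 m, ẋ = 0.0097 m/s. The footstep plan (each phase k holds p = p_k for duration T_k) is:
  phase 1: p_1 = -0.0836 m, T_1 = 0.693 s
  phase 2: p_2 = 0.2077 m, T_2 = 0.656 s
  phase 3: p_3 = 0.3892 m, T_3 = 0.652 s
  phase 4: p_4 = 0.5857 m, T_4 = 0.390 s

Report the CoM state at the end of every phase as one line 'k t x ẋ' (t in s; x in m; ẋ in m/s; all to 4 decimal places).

1 0.6930 0.0798 0.5434
2 1.3490 0.3435 0.5648
3 2.0010 0.9266 1.8935
4 2.3910 2.2382 5.7771

phase 1: p=-0.0836, T=0.693, ωT=2.339221, cosh=5.234780, sinh=5.138378; start (x,ẋ)=(-0.055200, 0.009700) → end (x,ẋ)=(0.079834, 0.543364)
phase 2: p=0.2077, T=0.656, ωT=2.214328, cosh=4.632241, sinh=4.523014; start (x,ẋ)=(0.079834, 0.543364) → end (x,ẋ)=(0.343475, 0.564801)
phase 3: p=0.3892, T=0.652, ωT=2.200826, cosh=4.571591, sinh=4.460880; start (x,ẋ)=(0.343475, 0.564801) → end (x,ẋ)=(0.926573, 1.893522)
phase 4: p=0.5857, T=0.390, ωT=1.316445, cosh=1.999112, sinh=1.731025; start (x,ẋ)=(0.926573, 1.893522) → end (x,ẋ)=(2.238181, 5.777111)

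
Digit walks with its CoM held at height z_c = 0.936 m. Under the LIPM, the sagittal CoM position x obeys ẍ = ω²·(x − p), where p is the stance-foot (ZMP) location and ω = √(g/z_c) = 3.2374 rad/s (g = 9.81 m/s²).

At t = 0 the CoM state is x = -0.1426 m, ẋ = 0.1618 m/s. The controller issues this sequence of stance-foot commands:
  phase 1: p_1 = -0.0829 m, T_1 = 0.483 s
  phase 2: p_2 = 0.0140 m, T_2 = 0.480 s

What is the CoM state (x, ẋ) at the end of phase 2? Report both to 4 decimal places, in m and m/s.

phase 1: p=-0.0829, T=0.483, ωT=1.563664, cosh=2.492829, sinh=2.283462; start (x,ẋ)=(-0.142600, 0.161800) → end (x,ẋ)=(-0.117598, -0.037991)
phase 2: p=0.0140, T=0.480, ωT=1.553952, cosh=2.470769, sinh=2.259358; start (x,ẋ)=(-0.117598, -0.037991) → end (x,ẋ)=(-0.337662, -1.056435)

x = -0.3377, ẋ = -1.0564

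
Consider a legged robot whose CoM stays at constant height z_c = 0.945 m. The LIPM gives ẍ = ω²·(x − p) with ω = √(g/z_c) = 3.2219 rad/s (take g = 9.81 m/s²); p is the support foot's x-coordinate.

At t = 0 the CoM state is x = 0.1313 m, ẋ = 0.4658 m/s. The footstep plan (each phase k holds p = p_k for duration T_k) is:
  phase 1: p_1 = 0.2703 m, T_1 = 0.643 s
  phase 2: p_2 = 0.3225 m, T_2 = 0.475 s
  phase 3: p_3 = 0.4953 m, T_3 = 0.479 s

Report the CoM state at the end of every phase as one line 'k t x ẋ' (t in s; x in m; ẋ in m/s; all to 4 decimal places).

1 0.6430 0.2746 0.1288
2 1.1180 0.2946 -0.0286
3 1.5970 -0.0156 -1.5140

phase 1: p=0.2703, T=0.643, ωT=2.071682, cosh=4.032068, sinh=3.906094; start (x,ẋ)=(0.131300, 0.465800) → end (x,ẋ)=(0.274559, 0.128816)
phase 2: p=0.3225, T=0.475, ωT=1.530403, cosh=2.418242, sinh=2.201794; start (x,ẋ)=(0.274559, 0.128816) → end (x,ẋ)=(0.294597, -0.028586)
phase 3: p=0.4953, T=0.479, ωT=1.543290, cosh=2.446820, sinh=2.233143; start (x,ẋ)=(0.294597, -0.028586) → end (x,ẋ)=(-0.015598, -1.513996)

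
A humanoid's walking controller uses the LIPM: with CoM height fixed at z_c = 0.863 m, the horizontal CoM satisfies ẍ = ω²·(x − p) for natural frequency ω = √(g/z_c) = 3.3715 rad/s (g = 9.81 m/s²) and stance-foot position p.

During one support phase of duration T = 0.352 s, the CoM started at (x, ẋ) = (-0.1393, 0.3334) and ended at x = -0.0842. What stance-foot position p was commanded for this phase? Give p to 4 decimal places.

ωT = 3.3715·0.352 = 1.186768; cosh(ωT) = 1.790840, sinh(ωT) = 1.485634
x(T) = p + (x₀−p)·cosh(ωT) + (ẋ₀/ω)·sinh(ωT) ⇒ p·(1 − cosh) = x(T) − x₀·cosh − (ẋ₀/ω)·sinh
numerator   = -0.0842 − (-0.1393)·1.790840 − (0.3334/3.3715)·1.485634 = 0.018353
denominator = 1 − 1.790840 = -0.790840
p = 0.018353 / -0.790840 = -0.0232

p = -0.0232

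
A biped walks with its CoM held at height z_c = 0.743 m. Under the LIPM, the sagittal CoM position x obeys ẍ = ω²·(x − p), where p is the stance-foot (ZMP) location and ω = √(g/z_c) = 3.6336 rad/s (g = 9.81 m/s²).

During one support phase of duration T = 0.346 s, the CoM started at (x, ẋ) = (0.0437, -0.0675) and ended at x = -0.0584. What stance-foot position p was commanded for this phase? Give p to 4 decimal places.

p = 0.1238

ωT = 3.6336·0.346 = 1.257226; cosh(ωT) = 1.900048, sinh(ωT) = 1.615606
x(T) = p + (x₀−p)·cosh(ωT) + (ẋ₀/ω)·sinh(ωT) ⇒ p·(1 − cosh) = x(T) − x₀·cosh − (ẋ₀/ω)·sinh
numerator   = -0.0584 − (0.0437)·1.900048 − (-0.0675/3.6336)·1.615606 = -0.111420
denominator = 1 − 1.900048 = -0.900048
p = -0.111420 / -0.900048 = 0.1238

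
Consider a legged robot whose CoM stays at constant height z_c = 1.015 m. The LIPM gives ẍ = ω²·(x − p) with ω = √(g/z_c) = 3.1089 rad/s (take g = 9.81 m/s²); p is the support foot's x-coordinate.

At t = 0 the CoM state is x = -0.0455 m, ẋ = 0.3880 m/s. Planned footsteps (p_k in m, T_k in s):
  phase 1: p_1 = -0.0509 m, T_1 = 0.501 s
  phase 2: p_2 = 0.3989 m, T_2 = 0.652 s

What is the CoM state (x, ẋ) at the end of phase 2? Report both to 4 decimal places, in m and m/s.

x = 1.0064, ẋ = 2.0833

phase 1: p=-0.0509, T=0.501, ωT=1.557559, cosh=2.478934, sinh=2.268284; start (x,ẋ)=(-0.045500, 0.388000) → end (x,ẋ)=(0.245575, 0.999907)
phase 2: p=0.3989, T=0.652, ωT=2.027003, cosh=3.861515, sinh=3.729785; start (x,ẋ)=(0.245575, 0.999907) → end (x,ẋ)=(1.006433, 2.083269)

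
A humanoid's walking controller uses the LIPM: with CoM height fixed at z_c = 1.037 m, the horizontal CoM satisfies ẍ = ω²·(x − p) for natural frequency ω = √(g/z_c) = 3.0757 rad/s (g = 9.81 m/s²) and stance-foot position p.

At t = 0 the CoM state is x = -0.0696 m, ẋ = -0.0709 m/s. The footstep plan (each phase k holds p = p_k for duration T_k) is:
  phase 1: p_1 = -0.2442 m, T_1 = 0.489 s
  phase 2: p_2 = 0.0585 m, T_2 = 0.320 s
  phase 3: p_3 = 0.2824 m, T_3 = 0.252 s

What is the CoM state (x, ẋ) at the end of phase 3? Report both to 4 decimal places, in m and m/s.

x = 1.0669, ẋ = 2.8671

phase 1: p=-0.2442, T=0.489, ωT=1.504017, cosh=2.360983, sinh=2.138747; start (x,ẋ)=(-0.069600, -0.070900) → end (x,ẋ)=(0.118726, 0.981150)
phase 2: p=0.0585, T=0.320, ωT=0.984224, cosh=1.524732, sinh=1.151003; start (x,ẋ)=(0.118726, 0.981150) → end (x,ẋ)=(0.517499, 1.709199)
phase 3: p=0.2824, T=0.252, ωT=0.775076, cosh=1.315713, sinh=0.855045; start (x,ẋ)=(0.517499, 1.709199) → end (x,ẋ)=(1.066880, 2.867094)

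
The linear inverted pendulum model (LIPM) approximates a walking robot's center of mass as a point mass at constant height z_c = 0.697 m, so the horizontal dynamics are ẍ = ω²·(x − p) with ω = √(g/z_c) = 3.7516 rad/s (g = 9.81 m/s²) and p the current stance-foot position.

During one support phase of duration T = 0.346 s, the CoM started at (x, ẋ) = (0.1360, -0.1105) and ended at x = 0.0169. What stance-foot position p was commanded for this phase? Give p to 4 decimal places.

p = 0.2075

ωT = 3.7516·0.346 = 1.298054; cosh(ωT) = 1.967612, sinh(ωT) = 1.694549
x(T) = p + (x₀−p)·cosh(ωT) + (ẋ₀/ω)·sinh(ωT) ⇒ p·(1 − cosh) = x(T) − x₀·cosh − (ẋ₀/ω)·sinh
numerator   = 0.0169 − (0.1360)·1.967612 − (-0.1105/3.7516)·1.694549 = -0.200784
denominator = 1 − 1.967612 = -0.967612
p = -0.200784 / -0.967612 = 0.2075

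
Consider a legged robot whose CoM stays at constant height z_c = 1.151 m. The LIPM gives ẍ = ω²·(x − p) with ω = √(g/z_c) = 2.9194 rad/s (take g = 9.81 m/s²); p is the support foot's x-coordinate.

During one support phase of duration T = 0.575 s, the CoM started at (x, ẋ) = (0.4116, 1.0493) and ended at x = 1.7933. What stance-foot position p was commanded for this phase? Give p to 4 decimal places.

p = 0.1564

ωT = 2.9194·0.575 = 1.678655; cosh(ωT) = 2.772484, sinh(ωT) = 2.585860
x(T) = p + (x₀−p)·cosh(ωT) + (ẋ₀/ω)·sinh(ωT) ⇒ p·(1 − cosh) = x(T) − x₀·cosh − (ẋ₀/ω)·sinh
numerator   = 1.7933 − (0.4116)·2.772484 − (1.0493/2.9194)·2.585860 = -0.277272
denominator = 1 − 2.772484 = -1.772484
p = -0.277272 / -1.772484 = 0.1564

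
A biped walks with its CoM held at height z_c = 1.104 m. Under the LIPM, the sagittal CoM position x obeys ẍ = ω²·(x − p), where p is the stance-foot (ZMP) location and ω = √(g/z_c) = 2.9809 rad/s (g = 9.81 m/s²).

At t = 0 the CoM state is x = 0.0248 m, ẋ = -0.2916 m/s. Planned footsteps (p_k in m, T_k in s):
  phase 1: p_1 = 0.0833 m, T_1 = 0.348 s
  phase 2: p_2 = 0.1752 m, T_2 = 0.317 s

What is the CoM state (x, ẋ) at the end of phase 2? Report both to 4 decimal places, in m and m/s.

x = -0.5256, ẋ = -1.9986

phase 1: p=0.0833, T=0.348, ωT=1.037353, cosh=1.588065, sinh=1.233674; start (x,ẋ)=(0.024800, -0.291600) → end (x,ẋ)=(-0.130283, -0.678211)
phase 2: p=0.1752, T=0.317, ωT=0.944945, cosh=1.480687, sinh=1.091986; start (x,ẋ)=(-0.130283, -0.678211) → end (x,ẋ)=(-0.525572, -1.998597)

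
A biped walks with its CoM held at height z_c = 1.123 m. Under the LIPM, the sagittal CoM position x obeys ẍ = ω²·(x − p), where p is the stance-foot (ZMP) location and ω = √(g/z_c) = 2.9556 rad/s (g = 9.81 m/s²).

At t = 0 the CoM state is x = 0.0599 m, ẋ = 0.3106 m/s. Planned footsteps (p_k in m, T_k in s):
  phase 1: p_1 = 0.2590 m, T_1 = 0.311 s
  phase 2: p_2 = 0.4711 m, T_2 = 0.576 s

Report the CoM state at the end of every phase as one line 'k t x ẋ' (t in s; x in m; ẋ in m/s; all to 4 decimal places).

phase 1: p=0.2590, T=0.311, ωT=0.919192, cosh=1.453052, sinh=1.054211; start (x,ẋ)=(0.059900, 0.310600) → end (x,ẋ)=(0.080483, -0.169043)
phase 2: p=0.4711, T=0.576, ωT=1.702426, cosh=2.834741, sinh=2.652500; start (x,ẋ)=(0.080483, -0.169043) → end (x,ẋ)=(-0.787906, -3.541525)

1 0.3110 0.0805 -0.1690
2 0.8870 -0.7879 -3.5415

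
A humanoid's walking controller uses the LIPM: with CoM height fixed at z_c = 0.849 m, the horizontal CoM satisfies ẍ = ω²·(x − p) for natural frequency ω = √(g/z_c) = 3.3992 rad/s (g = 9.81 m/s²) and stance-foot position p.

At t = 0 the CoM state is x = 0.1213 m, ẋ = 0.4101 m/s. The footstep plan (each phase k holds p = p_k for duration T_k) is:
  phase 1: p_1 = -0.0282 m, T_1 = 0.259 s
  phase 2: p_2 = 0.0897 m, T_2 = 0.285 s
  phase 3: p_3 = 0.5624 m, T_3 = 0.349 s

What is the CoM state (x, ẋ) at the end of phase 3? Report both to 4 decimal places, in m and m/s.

x = 2.0124, ẋ = 5.4612

phase 1: p=-0.0282, T=0.259, ωT=0.880393, cosh=1.413233, sinh=0.998613; start (x,ẋ)=(0.121300, 0.410100) → end (x,ẋ)=(0.303557, 1.087043)
phase 2: p=0.0897, T=0.285, ωT=0.968772, cosh=1.507128, sinh=1.127579; start (x,ẋ)=(0.303557, 1.087043) → end (x,ẋ)=(0.772603, 2.457999)
phase 3: p=0.5624, T=0.349, ωT=1.186321, cosh=1.790176, sinh=1.484833; start (x,ẋ)=(0.772603, 2.457999) → end (x,ẋ)=(2.012399, 5.461196)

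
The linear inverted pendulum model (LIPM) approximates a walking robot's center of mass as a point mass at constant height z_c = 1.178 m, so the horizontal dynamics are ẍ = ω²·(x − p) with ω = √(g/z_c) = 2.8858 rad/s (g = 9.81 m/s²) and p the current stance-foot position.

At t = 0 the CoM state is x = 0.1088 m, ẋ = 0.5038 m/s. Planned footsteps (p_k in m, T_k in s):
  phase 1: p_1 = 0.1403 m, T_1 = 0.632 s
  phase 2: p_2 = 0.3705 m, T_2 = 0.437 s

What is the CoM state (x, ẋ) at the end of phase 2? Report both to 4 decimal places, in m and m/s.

phase 1: p=0.1403, T=0.632, ωT=1.823826, cosh=3.178461, sinh=3.017054; start (x,ẋ)=(0.108800, 0.503800) → end (x,ẋ)=(0.566893, 1.327050)
phase 2: p=0.3705, T=0.437, ωT=1.261095, cosh=1.906313, sinh=1.622969; start (x,ẋ)=(0.566893, 1.327050) → end (x,ẋ)=(1.491217, 3.449591)

x = 1.4912, ẋ = 3.4496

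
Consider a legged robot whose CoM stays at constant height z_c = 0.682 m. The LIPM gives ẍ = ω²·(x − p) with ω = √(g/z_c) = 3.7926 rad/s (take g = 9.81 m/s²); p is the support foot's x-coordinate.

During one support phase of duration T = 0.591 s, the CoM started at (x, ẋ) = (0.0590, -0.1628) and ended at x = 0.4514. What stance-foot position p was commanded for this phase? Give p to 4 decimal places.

ωT = 3.7926·0.591 = 2.241427; cosh(ωT) = 4.756524, sinh(ωT) = 4.650217
x(T) = p + (x₀−p)·cosh(ωT) + (ẋ₀/ω)·sinh(ωT) ⇒ p·(1 − cosh) = x(T) − x₀·cosh − (ẋ₀/ω)·sinh
numerator   = 0.4514 − (0.0590)·4.756524 − (-0.1628/3.7926)·4.650217 = 0.370379
denominator = 1 − 4.756524 = -3.756524
p = 0.370379 / -3.756524 = -0.0986

p = -0.0986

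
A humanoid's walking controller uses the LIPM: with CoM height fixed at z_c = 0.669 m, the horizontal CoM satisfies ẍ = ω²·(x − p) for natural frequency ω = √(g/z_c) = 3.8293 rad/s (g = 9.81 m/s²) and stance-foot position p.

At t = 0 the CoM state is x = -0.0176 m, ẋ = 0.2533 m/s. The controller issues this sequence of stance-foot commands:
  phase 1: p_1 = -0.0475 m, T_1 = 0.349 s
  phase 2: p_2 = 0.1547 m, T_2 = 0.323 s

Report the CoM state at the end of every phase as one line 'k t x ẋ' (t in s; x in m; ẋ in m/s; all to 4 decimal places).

1 0.3490 0.1305 0.7180
2 0.6720 0.4052 1.1948

phase 1: p=-0.0475, T=0.349, ωT=1.336426, cosh=2.034100, sinh=1.771317; start (x,ẋ)=(-0.017600, 0.253300) → end (x,ẋ)=(0.130488, 0.718046)
phase 2: p=0.1547, T=0.323, ωT=1.236864, cosh=1.867543, sinh=1.577250; start (x,ẋ)=(0.130488, 0.718046) → end (x,ẋ)=(0.405240, 1.194751)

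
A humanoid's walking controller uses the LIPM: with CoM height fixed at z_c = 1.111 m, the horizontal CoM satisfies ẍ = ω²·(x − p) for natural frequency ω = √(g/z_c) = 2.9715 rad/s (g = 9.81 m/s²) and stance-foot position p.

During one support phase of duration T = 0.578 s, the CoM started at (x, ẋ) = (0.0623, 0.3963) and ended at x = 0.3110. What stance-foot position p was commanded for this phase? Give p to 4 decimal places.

ωT = 2.9715·0.578 = 1.717527; cosh(ωT) = 2.875122, sinh(ωT) = 2.695613
x(T) = p + (x₀−p)·cosh(ωT) + (ẋ₀/ω)·sinh(ωT) ⇒ p·(1 − cosh) = x(T) − x₀·cosh − (ẋ₀/ω)·sinh
numerator   = 0.3110 − (0.0623)·2.875122 − (0.3963/2.9715)·2.695613 = -0.227626
denominator = 1 − 2.875122 = -1.875122
p = -0.227626 / -1.875122 = 0.1214

p = 0.1214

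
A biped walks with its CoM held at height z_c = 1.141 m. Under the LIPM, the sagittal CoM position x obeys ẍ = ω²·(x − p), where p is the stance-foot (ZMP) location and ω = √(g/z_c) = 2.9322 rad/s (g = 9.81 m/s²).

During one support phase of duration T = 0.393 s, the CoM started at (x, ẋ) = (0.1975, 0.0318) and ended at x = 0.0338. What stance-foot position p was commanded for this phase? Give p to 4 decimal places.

ωT = 2.9322·0.393 = 1.152355; cosh(ωT) = 1.740765, sinh(ωT) = 1.424873
x(T) = p + (x₀−p)·cosh(ωT) + (ẋ₀/ω)·sinh(ωT) ⇒ p·(1 − cosh) = x(T) − x₀·cosh − (ẋ₀/ω)·sinh
numerator   = 0.0338 − (0.1975)·1.740765 − (0.0318/2.9322)·1.424873 = -0.325454
denominator = 1 − 1.740765 = -0.740765
p = -0.325454 / -0.740765 = 0.4393

p = 0.4393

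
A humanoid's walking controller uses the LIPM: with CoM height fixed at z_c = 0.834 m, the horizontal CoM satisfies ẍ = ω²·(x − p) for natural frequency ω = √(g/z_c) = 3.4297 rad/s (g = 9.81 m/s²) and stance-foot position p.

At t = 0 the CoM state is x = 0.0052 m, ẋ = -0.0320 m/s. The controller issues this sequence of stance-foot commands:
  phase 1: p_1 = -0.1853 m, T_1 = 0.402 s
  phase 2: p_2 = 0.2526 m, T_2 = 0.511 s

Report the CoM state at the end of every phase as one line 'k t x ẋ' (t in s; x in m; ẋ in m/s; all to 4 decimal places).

1 0.4020 0.1995 1.1470
2 0.9130 1.0306 2.8985

phase 1: p=-0.1853, T=0.402, ωT=1.378739, cosh=2.110895, sinh=1.858999; start (x,ẋ)=(0.005200, -0.032000) → end (x,ẋ)=(0.199481, 1.147043)
phase 2: p=0.2526, T=0.511, ωT=1.752577, cosh=2.971388, sinh=2.798061; start (x,ẋ)=(0.199481, 1.147043) → end (x,ẋ)=(1.030557, 2.898549)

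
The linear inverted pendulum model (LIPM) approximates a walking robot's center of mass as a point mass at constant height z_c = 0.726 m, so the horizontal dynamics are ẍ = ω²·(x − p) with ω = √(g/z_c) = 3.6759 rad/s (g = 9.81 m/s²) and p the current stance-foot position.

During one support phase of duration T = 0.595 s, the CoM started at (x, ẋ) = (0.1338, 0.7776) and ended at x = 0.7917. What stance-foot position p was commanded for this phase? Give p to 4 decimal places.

p = 0.2114

ωT = 3.6759·0.595 = 2.187161; cosh(ωT) = 4.511056, sinh(ωT) = 4.398821
x(T) = p + (x₀−p)·cosh(ωT) + (ẋ₀/ω)·sinh(ωT) ⇒ p·(1 − cosh) = x(T) − x₀·cosh − (ẋ₀/ω)·sinh
numerator   = 0.7917 − (0.1338)·4.511056 − (0.7776/3.6759)·4.398821 = -0.742406
denominator = 1 − 4.511056 = -3.511056
p = -0.742406 / -3.511056 = 0.2114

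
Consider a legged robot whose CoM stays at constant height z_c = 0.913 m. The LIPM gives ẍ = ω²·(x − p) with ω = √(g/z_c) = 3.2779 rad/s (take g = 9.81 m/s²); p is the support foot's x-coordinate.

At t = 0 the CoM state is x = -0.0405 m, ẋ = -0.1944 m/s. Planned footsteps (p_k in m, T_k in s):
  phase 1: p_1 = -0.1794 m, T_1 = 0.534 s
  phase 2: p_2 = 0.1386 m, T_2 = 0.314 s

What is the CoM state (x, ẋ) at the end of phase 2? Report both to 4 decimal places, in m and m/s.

phase 1: p=-0.1794, T=0.534, ωT=1.750399, cosh=2.965301, sinh=2.791596; start (x,ẋ)=(-0.040500, -0.194400) → end (x,ẋ)=(0.066921, 0.694560)
phase 2: p=0.1386, T=0.314, ωT=1.029261, cosh=1.578133, sinh=1.220862; start (x,ẋ)=(0.066921, 0.694560) → end (x,ẋ)=(0.284172, 0.809259)

x = 0.2842, ẋ = 0.8093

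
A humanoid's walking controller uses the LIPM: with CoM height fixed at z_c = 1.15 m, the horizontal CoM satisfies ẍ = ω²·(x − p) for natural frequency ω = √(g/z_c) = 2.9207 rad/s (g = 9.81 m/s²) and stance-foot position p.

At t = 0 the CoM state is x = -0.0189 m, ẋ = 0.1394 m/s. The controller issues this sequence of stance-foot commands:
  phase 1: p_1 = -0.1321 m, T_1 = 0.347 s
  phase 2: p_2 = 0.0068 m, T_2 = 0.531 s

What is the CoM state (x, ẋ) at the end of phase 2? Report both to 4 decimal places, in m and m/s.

x = 0.7125, ẋ = 2.1325

phase 1: p=-0.1321, T=0.347, ωT=1.013483, cosh=1.559066, sinh=1.196114; start (x,ẋ)=(-0.018900, 0.139400) → end (x,ẋ)=(0.101475, 0.612797)
phase 2: p=0.0068, T=0.531, ωT=1.550892, cosh=2.463866, sinh=2.251807; start (x,ẋ)=(0.101475, 0.612797) → end (x,ẋ)=(0.712521, 2.132512)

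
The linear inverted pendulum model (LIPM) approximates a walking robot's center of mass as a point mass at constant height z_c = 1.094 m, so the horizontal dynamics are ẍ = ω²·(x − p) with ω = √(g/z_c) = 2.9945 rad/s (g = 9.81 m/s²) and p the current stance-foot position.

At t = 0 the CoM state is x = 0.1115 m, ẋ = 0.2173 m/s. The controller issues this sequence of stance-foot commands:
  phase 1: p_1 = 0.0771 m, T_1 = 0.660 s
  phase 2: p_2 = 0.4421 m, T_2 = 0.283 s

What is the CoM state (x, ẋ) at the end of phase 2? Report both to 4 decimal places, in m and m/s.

x = 0.8376, ẋ = 1.6594

phase 1: p=0.0771, T=0.660, ωT=1.976370, cosh=3.677535, sinh=3.538964; start (x,ẋ)=(0.111500, 0.217300) → end (x,ẋ)=(0.460417, 1.163680)
phase 2: p=0.4421, T=0.283, ωT=0.847443, cosh=1.381091, sinh=0.952582; start (x,ẋ)=(0.460417, 1.163680) → end (x,ẋ)=(0.837576, 1.659397)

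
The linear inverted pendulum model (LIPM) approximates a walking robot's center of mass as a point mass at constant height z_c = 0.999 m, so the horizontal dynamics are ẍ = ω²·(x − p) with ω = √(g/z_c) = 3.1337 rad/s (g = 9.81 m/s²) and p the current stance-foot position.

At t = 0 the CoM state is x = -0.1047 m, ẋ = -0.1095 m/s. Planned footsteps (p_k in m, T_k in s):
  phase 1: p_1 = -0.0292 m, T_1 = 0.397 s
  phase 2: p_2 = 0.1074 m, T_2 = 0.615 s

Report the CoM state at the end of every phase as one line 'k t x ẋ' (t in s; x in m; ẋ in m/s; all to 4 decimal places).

phase 1: p=-0.0292, T=0.397, ωT=1.244079, cosh=1.878972, sinh=1.590766; start (x,ẋ)=(-0.104700, -0.109500) → end (x,ẋ)=(-0.226648, -0.582114)
phase 2: p=0.1074, T=0.615, ωT=1.927226, cosh=3.507987, sinh=3.362435; start (x,ẋ)=(-0.226648, -0.582114) → end (x,ẋ)=(-1.689039, -5.561865)

1 0.3970 -0.2266 -0.5821
2 1.0120 -1.6890 -5.5619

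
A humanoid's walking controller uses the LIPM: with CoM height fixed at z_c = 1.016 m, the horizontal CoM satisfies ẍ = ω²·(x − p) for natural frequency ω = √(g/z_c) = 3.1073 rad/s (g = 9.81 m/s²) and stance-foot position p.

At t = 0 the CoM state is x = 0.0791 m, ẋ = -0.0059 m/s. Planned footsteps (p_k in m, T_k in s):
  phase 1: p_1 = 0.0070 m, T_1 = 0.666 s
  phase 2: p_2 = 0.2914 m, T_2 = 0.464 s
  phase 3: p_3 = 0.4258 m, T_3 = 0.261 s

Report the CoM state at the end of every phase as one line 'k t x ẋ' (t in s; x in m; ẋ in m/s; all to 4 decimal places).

phase 1: p=0.0070, T=0.666, ωT=2.069462, cosh=4.023406, sinh=3.897153; start (x,ẋ)=(0.079100, -0.005900) → end (x,ẋ)=(0.289688, 0.849366)
phase 2: p=0.2914, T=0.464, ωT=1.441787, cosh=2.232375, sinh=1.995871; start (x,ẋ)=(0.289688, 0.849366) → end (x,ẋ)=(0.833140, 1.885485)
phase 3: p=0.4258, T=0.261, ωT=0.811005, cosh=1.347290, sinh=0.902879; start (x,ẋ)=(0.833140, 1.885485) → end (x,ẋ)=(1.522464, 3.683092)

1 0.6660 0.2897 0.8494
2 1.1300 0.8331 1.8855
3 1.3910 1.5225 3.6831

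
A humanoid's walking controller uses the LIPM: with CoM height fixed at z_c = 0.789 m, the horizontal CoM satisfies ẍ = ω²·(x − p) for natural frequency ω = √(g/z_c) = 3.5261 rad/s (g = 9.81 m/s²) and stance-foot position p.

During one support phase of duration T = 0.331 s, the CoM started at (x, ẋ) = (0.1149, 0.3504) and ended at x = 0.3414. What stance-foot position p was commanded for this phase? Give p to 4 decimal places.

p = 0.0069

ωT = 3.5261·0.331 = 1.167139; cosh(ωT) = 1.762022, sinh(ωT) = 1.450766
x(T) = p + (x₀−p)·cosh(ωT) + (ẋ₀/ω)·sinh(ωT) ⇒ p·(1 − cosh) = x(T) − x₀·cosh − (ẋ₀/ω)·sinh
numerator   = 0.3414 − (0.1149)·1.762022 − (0.3504/3.5261)·1.450766 = -0.005224
denominator = 1 − 1.762022 = -0.762022
p = -0.005224 / -0.762022 = 0.0069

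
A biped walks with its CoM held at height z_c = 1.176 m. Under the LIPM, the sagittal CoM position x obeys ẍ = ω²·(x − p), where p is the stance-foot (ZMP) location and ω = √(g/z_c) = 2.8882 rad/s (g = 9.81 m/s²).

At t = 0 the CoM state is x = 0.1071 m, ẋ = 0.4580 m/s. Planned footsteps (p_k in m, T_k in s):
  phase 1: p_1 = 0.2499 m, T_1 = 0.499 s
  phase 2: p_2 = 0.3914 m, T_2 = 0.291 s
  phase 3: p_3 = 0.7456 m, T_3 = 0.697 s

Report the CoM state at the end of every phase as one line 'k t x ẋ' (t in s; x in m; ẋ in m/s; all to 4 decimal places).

1 0.4990 0.2476 0.1993
2 0.7900 0.2588 -0.1178
3 1.4870 -1.2592 -5.6180

phase 1: p=0.2499, T=0.499, ωT=1.441212, cosh=2.231227, sinh=1.994586; start (x,ẋ)=(0.107100, 0.458000) → end (x,ẋ)=(0.247575, 0.199265)
phase 2: p=0.3914, T=0.291, ωT=0.840466, cosh=1.374478, sinh=0.942969; start (x,ẋ)=(0.247575, 0.199265) → end (x,ẋ)=(0.258773, -0.117820)
phase 3: p=0.7456, T=0.697, ωT=2.013075, cosh=3.809941, sinh=3.676364; start (x,ẋ)=(0.258773, -0.117820) → end (x,ẋ)=(-1.259153, -5.618048)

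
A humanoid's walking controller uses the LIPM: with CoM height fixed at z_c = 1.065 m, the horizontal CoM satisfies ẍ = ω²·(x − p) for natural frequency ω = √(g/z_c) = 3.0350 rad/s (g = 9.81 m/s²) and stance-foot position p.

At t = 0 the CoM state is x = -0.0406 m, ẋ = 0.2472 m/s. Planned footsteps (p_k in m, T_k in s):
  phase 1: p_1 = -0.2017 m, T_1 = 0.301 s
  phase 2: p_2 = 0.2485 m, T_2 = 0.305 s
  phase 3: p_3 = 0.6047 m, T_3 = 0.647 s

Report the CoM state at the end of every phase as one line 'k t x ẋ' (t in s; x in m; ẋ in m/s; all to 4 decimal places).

1 0.3010 0.1166 0.8692
2 0.6060 0.3606 0.8432
3 1.2530 0.6882 0.4756

phase 1: p=-0.2017, T=0.301, ωT=0.913535, cosh=1.447112, sinh=1.046008; start (x,ẋ)=(-0.040600, 0.247200) → end (x,ẋ)=(0.116627, 0.869160)
phase 2: p=0.2485, T=0.305, ωT=0.925675, cosh=1.459917, sinh=1.063654; start (x,ẋ)=(0.116627, 0.869160) → end (x,ẋ)=(0.360584, 0.843190)
phase 3: p=0.6047, T=0.647, ωT=1.963645, cosh=3.632799, sinh=3.492453; start (x,ẋ)=(0.360584, 0.843190) → end (x,ẋ)=(0.688156, 0.475609)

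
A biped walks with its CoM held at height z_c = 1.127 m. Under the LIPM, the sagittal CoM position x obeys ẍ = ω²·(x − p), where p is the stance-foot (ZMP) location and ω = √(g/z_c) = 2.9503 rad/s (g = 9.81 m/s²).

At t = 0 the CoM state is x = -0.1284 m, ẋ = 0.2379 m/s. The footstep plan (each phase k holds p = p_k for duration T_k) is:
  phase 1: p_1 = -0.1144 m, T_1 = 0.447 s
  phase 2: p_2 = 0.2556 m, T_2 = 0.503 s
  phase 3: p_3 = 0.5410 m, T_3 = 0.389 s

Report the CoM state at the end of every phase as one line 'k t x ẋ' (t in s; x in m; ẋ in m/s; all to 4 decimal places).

1 0.4470 -0.0025 0.4049
2 0.9500 -0.0557 -0.6541
3 1.3390 -0.8079 -3.6285

phase 1: p=-0.1144, T=0.447, ωT=1.318784, cosh=2.003166, sinh=1.735706; start (x,ẋ)=(-0.128400, 0.237900) → end (x,ẋ)=(-0.002484, 0.404861)
phase 2: p=0.2556, T=0.503, ωT=1.484001, cosh=2.318643, sinh=2.091914; start (x,ẋ)=(-0.002484, 0.404861) → end (x,ẋ)=(-0.055738, -0.654108)
phase 3: p=0.5410, T=0.389, ωT=1.147667, cosh=1.734104, sinh=1.416728; start (x,ẋ)=(-0.055738, -0.654108) → end (x,ẋ)=(-0.807907, -3.628519)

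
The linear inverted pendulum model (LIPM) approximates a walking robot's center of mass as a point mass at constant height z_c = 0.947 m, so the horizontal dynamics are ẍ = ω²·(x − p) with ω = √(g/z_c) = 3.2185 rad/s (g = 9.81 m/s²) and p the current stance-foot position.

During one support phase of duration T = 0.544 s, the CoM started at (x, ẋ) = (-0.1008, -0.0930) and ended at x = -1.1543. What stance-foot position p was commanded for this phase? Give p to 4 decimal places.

ωT = 3.2185·0.544 = 1.750864; cosh(ωT) = 2.966600, sinh(ωT) = 2.792976
x(T) = p + (x₀−p)·cosh(ωT) + (ẋ₀/ω)·sinh(ωT) ⇒ p·(1 − cosh) = x(T) − x₀·cosh − (ẋ₀/ω)·sinh
numerator   = -1.1543 − (-0.1008)·2.966600 − (-0.0930/3.2185)·2.792976 = -0.774562
denominator = 1 − 2.966600 = -1.966600
p = -0.774562 / -1.966600 = 0.3939

p = 0.3939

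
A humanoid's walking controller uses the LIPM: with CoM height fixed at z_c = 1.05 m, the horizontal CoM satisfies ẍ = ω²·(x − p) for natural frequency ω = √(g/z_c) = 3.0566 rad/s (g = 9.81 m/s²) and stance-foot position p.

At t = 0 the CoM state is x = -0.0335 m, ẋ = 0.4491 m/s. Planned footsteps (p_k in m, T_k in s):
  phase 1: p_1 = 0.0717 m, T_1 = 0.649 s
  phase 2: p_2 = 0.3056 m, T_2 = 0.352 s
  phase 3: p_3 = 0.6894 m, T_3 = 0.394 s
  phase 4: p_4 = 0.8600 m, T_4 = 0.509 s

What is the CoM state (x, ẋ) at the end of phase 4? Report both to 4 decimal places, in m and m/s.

x = -1.0003, ẋ = -5.4841

phase 1: p=0.0717, T=0.649, ωT=1.983733, cosh=3.703694, sinh=3.566139; start (x,ẋ)=(-0.033500, 0.449100) → end (x,ẋ)=(0.206037, 0.516622)
phase 2: p=0.3056, T=0.352, ωT=1.075923, cosh=1.636841, sinh=1.295858; start (x,ẋ)=(0.206037, 0.516622) → end (x,ẋ)=(0.361655, 0.451266)
phase 3: p=0.6894, T=0.394, ωT=1.204300, cosh=1.817164, sinh=1.517262; start (x,ẋ)=(0.361655, 0.451266) → end (x,ẋ)=(0.317837, -0.699947)
phase 4: p=0.8600, T=0.509, ωT=1.555809, cosh=2.474970, sinh=2.263951; start (x,ẋ)=(0.317837, -0.699947) → end (x,ẋ)=(-1.000271, -5.484111)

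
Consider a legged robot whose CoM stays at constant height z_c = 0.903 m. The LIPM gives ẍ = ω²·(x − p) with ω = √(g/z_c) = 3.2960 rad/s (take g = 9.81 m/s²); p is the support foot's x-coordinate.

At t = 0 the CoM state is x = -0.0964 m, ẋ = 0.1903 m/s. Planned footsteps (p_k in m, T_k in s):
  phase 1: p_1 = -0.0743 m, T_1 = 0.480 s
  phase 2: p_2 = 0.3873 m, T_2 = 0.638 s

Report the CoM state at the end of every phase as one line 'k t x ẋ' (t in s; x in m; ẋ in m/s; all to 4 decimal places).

1 0.4800 0.0042 0.3128
2 1.1180 -0.8221 -3.7938

phase 1: p=-0.0743, T=0.480, ωT=1.582080, cosh=2.535306, sinh=2.329759; start (x,ẋ)=(-0.096400, 0.190300) → end (x,ẋ)=(0.004182, 0.312765)
phase 2: p=0.3873, T=0.638, ωT=2.102848, cosh=4.155784, sinh=4.033676; start (x,ẋ)=(0.004182, 0.312765) → end (x,ẋ)=(-0.822090, -3.793764)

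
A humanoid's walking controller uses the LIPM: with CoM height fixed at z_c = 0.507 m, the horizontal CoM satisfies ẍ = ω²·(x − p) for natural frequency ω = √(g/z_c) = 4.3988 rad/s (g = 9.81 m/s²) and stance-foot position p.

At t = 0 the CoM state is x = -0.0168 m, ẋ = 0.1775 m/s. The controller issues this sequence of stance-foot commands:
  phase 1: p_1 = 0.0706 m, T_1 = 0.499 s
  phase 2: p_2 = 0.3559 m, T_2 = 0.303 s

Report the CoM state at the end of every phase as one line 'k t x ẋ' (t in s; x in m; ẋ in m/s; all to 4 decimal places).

phase 1: p=0.0706, T=0.499, ωT=2.195001, cosh=4.545685, sinh=4.434327; start (x,ẋ)=(-0.016800, 0.177500) → end (x,ẋ)=(-0.147759, -0.897940)
phase 2: p=0.3559, T=0.303, ωT=1.332836, cosh=2.027756, sinh=1.764028; start (x,ẋ)=(-0.147759, -0.897940) → end (x,ẋ)=(-1.025494, -5.729001)

1 0.4990 -0.1478 -0.8979
2 0.8020 -1.0255 -5.7290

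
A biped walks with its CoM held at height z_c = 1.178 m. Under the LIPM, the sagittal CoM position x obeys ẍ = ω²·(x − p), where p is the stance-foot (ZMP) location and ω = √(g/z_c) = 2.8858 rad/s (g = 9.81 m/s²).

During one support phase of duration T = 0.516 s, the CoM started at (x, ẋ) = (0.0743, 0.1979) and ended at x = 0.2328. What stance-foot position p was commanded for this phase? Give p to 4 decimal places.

ωT = 2.8858·0.516 = 1.489073; cosh(ωT) = 2.329283, sinh(ωT) = 2.103701
x(T) = p + (x₀−p)·cosh(ωT) + (ẋ₀/ω)·sinh(ωT) ⇒ p·(1 − cosh) = x(T) − x₀·cosh − (ẋ₀/ω)·sinh
numerator   = 0.2328 − (0.0743)·2.329283 − (0.1979/2.8858)·2.103701 = -0.084532
denominator = 1 − 2.329283 = -1.329283
p = -0.084532 / -1.329283 = 0.0636

p = 0.0636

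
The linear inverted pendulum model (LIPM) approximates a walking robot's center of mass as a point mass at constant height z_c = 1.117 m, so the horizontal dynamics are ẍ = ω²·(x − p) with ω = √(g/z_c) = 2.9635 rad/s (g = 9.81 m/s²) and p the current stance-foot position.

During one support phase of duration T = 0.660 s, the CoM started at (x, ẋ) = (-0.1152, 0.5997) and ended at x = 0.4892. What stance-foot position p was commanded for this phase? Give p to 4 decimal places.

ωT = 2.9635·0.660 = 1.955910; cosh(ωT) = 3.605893, sinh(ωT) = 3.464457
x(T) = p + (x₀−p)·cosh(ωT) + (ẋ₀/ω)·sinh(ωT) ⇒ p·(1 − cosh) = x(T) − x₀·cosh − (ẋ₀/ω)·sinh
numerator   = 0.4892 − (-0.1152)·3.605893 − (0.5997/2.9635)·3.464457 = 0.203524
denominator = 1 − 3.605893 = -2.605893
p = 0.203524 / -2.605893 = -0.0781

p = -0.0781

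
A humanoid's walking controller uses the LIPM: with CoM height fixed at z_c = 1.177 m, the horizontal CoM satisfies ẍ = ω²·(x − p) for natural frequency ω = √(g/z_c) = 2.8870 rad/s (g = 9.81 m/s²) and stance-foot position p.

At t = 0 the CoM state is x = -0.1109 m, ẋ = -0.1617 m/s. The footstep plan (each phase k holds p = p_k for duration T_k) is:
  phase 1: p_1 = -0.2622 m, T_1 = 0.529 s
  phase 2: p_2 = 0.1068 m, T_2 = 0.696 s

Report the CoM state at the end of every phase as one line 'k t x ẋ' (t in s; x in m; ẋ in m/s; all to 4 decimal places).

1 0.5290 -0.0203 0.5685
2 1.2250 0.3456 0.8147

phase 1: p=-0.2622, T=0.529, ωT=1.527223, cosh=2.411254, sinh=2.194116; start (x,ẋ)=(-0.110900, -0.161700) → end (x,ẋ)=(-0.020269, 0.568497)
phase 2: p=0.1068, T=0.696, ωT=2.009352, cosh=3.796279, sinh=3.662204; start (x,ẋ)=(-0.020269, 0.568497) → end (x,ẋ)=(0.345557, 0.814700)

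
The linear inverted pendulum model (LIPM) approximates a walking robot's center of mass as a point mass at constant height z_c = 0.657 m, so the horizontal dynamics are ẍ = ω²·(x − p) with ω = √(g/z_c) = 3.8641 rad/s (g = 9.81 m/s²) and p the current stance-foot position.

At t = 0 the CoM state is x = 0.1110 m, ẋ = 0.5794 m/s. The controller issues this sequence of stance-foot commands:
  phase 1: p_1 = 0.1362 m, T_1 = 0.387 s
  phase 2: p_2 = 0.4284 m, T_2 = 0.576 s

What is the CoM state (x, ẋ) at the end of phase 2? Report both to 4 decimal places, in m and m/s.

x = 1.6342, ẋ = 4.7978

phase 1: p=0.1362, T=0.387, ωT=1.495407, cosh=2.342654, sinh=2.118497; start (x,ẋ)=(0.111000, 0.579400) → end (x,ẋ)=(0.394822, 1.151044)
phase 2: p=0.4284, T=0.576, ωT=2.225722, cosh=4.684076, sinh=4.576087; start (x,ẋ)=(0.394822, 1.151044) → end (x,ẋ)=(1.634249, 4.797833)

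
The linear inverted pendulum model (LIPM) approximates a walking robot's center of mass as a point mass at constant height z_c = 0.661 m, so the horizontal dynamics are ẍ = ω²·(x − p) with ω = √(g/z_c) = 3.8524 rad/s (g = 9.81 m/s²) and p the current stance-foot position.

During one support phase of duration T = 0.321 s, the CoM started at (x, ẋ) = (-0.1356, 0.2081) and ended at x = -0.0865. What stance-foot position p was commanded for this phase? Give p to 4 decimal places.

ωT = 3.8524·0.321 = 1.236620; cosh(ωT) = 1.867159, sinh(ωT) = 1.576795
x(T) = p + (x₀−p)·cosh(ωT) + (ẋ₀/ω)·sinh(ωT) ⇒ p·(1 − cosh) = x(T) − x₀·cosh − (ẋ₀/ω)·sinh
numerator   = -0.0865 − (-0.1356)·1.867159 − (0.2081/3.8524)·1.576795 = 0.081511
denominator = 1 − 1.867159 = -0.867159
p = 0.081511 / -0.867159 = -0.0940

p = -0.0940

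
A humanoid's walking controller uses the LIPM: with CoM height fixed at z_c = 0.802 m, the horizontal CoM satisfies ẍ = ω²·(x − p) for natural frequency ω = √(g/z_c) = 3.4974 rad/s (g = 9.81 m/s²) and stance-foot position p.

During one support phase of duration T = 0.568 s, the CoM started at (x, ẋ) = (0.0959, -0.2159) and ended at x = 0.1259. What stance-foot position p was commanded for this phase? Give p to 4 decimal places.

p = 0.0035

ωT = 3.4974·0.568 = 1.986523; cosh(ωT) = 3.713657, sinh(ωT) = 3.576486
x(T) = p + (x₀−p)·cosh(ωT) + (ẋ₀/ω)·sinh(ωT) ⇒ p·(1 − cosh) = x(T) − x₀·cosh − (ẋ₀/ω)·sinh
numerator   = 0.1259 − (0.0959)·3.713657 − (-0.2159/3.4974)·3.576486 = -0.009458
denominator = 1 − 3.713657 = -2.713657
p = -0.009458 / -2.713657 = 0.0035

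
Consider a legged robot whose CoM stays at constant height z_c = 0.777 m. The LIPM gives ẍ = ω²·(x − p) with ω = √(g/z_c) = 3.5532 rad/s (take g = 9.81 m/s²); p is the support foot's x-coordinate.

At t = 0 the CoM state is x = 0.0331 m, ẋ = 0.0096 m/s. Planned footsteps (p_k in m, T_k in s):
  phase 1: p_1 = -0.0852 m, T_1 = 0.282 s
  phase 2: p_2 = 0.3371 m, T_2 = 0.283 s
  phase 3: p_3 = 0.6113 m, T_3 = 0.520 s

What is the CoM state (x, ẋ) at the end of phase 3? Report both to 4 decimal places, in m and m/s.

x = -1.0952, ẋ = -5.8323

phase 1: p=-0.0852, T=0.282, ωT=1.002002, cosh=1.545437, sinh=1.178293; start (x,ẋ)=(0.033100, 0.009600) → end (x,ẋ)=(0.100809, 0.510124)
phase 2: p=0.3371, T=0.283, ωT=1.005556, cosh=1.549633, sinh=1.183792; start (x,ẋ)=(0.100809, 0.510124) → end (x,ẋ)=(0.140889, -0.203395)
phase 3: p=0.6113, T=0.520, ωT=1.847664, cosh=3.251293, sinh=3.093688; start (x,ẋ)=(0.140889, -0.203395) → end (x,ẋ)=(-1.095234, -5.832282)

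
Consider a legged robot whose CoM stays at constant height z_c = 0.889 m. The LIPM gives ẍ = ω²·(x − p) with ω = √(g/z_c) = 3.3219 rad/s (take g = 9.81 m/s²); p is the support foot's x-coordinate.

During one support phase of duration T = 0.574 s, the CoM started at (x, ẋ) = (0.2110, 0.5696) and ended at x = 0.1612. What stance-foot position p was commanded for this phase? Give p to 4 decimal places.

p = 0.4627

ωT = 3.3219·0.574 = 1.906771; cosh(ωT) = 3.439937, sinh(ωT) = 3.291378
x(T) = p + (x₀−p)·cosh(ωT) + (ẋ₀/ω)·sinh(ωT) ⇒ p·(1 − cosh) = x(T) − x₀·cosh − (ẋ₀/ω)·sinh
numerator   = 0.1612 − (0.2110)·3.439937 − (0.5696/3.3219)·3.291378 = -1.128993
denominator = 1 − 3.439937 = -2.439937
p = -1.128993 / -2.439937 = 0.4627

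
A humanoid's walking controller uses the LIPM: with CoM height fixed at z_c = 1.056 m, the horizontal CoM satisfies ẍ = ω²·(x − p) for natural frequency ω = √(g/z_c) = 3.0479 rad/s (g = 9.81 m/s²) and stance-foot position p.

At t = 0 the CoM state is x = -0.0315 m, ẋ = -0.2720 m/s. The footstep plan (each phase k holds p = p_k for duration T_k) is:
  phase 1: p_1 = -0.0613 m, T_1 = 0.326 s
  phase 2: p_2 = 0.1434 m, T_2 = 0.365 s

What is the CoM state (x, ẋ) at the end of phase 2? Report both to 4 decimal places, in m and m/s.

x = -0.4385, ẋ = -1.6127

phase 1: p=-0.0613, T=0.326, ωT=0.993615, cosh=1.535609, sinh=1.165373; start (x,ẋ)=(-0.031500, -0.272000) → end (x,ẋ)=(-0.119539, -0.311838)
phase 2: p=0.1434, T=0.365, ωT=1.112483, cosh=1.685323, sinh=1.356581; start (x,ẋ)=(-0.119539, -0.311838) → end (x,ẋ)=(-0.438532, -1.612727)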